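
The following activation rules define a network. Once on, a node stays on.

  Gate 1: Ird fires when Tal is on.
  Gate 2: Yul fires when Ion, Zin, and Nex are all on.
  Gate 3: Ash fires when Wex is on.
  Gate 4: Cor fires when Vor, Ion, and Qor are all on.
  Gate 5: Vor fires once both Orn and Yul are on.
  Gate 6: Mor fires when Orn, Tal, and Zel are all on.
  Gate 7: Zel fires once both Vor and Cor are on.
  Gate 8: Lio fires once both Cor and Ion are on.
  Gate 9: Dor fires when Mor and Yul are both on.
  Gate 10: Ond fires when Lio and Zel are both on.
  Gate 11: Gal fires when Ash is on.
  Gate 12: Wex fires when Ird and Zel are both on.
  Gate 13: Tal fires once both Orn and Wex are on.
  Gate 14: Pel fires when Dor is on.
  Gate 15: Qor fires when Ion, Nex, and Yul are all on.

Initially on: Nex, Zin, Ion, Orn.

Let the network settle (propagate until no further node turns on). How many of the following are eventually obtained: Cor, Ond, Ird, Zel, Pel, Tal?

3

Gate 2: Ion, Zin, and Nex on → Yul on.
Ion, Nex, and Yul are on, so Qor fires (Gate 15).
Orn and Yul are on, so Vor fires (Gate 5).
Gate 4: Vor, Ion, and Qor on → Cor on.
Vor and Cor are on, so Zel fires (Gate 7).
Gate 8: Cor and Ion on → Lio on.
Gate 10: Lio and Zel on → Ond on.
Cor: reached.
Ond: reached.
Ird would need Tal (Gate 1), but Tal never turns on.
Zel: reached.
Pel would need Dor (Gate 14), but Dor never turns on.
Tal would need Orn and Wex (Gate 13), but Wex never turns on.
Reached: Cor, Ond, and Zel — 3 of the 6.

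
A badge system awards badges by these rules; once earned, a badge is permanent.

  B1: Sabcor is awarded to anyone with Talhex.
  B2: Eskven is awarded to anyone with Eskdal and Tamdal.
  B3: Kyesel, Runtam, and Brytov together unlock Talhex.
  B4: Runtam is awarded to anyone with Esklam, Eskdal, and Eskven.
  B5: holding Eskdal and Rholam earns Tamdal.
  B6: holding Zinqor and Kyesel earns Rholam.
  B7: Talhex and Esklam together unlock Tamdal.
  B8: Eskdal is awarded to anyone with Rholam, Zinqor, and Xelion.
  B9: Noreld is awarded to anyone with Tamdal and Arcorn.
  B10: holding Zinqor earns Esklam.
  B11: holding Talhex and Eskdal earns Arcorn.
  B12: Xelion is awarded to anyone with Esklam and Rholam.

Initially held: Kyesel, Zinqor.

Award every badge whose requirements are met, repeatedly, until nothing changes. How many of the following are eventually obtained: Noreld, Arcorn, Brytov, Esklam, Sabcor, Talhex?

With Zinqor, Esklam is earned (B10).
Noreld would need Tamdal and Arcorn (B9), but Arcorn is never earned.
Arcorn would need Talhex and Eskdal (B11), but Talhex is never earned.
No rule produces Brytov, and it is not given.
Esklam: reached.
Sabcor would need Talhex (B1), but Talhex is never earned.
Talhex would need Kyesel, Runtam, and Brytov (B3), but Brytov is never earned.
Reached: Esklam — 1 of the 6.

1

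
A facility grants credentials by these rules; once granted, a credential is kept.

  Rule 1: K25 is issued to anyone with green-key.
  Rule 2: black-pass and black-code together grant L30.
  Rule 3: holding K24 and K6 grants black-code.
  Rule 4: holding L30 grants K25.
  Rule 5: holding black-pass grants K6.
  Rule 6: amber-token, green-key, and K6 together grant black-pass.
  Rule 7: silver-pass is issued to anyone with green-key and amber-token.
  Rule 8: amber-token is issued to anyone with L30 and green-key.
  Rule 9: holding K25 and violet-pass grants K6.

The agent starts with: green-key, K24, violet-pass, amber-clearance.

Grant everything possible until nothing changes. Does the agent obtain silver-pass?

No

silver-pass would need green-key and amber-token (Rule 7), but amber-token is never granted.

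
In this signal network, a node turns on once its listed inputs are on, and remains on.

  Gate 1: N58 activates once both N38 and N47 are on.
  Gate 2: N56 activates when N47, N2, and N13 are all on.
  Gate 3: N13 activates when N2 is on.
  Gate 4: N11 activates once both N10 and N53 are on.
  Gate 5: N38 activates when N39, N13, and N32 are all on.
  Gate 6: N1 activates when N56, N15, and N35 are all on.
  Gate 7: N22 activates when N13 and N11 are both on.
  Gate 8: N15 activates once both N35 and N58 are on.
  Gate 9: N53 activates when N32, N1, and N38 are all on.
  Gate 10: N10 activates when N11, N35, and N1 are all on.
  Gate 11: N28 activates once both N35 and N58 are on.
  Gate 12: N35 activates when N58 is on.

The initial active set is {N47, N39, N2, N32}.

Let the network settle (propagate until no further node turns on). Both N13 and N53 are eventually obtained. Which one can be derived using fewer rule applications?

N13

N13: Gate 3: N2 on → N13 on. [1 rule application]
N53: N2 is on, so N13 activates (Gate 3). N47, N2, and N13 are on, so N56 activates (Gate 2). Gate 5: N39, N13, and N32 on → N38 on. N38 and N47 are on, so N58 activates (Gate 1). Gate 12: N58 on → N35 on. N35 and N58 are on, so N15 activates (Gate 8). N56, N15, and N35 are on, so N1 activates (Gate 6). Gate 9: N32, N1, and N38 on → N53 on. [8 rule applications]
N13 needs fewer.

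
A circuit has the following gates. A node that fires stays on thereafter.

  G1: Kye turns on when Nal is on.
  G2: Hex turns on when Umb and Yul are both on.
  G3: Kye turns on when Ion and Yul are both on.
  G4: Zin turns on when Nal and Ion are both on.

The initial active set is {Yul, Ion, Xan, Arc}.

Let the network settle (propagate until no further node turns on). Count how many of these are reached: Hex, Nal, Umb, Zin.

0

Hex would need Umb and Yul (G2), but Umb never turns on.
No rule produces Nal, and it is not given.
No rule produces Umb, and it is not given.
Zin would need Nal and Ion (G4), but Nal never turns on.
None of the 4 are reached.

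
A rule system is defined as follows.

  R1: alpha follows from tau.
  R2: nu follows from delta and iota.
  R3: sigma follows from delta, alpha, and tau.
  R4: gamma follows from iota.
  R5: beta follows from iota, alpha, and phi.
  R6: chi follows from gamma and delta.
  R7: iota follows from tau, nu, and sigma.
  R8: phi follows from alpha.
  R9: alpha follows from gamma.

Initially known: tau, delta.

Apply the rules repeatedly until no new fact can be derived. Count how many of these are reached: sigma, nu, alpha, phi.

tau holds, so alpha follows (R1).
delta, alpha, and tau hold, so sigma follows (R3).
alpha holds, so phi follows (R8).
sigma: reached.
nu would need delta and iota (R2), but iota is never established.
alpha: reached.
phi: reached.
Reached: sigma, alpha, and phi — 3 of the 4.

3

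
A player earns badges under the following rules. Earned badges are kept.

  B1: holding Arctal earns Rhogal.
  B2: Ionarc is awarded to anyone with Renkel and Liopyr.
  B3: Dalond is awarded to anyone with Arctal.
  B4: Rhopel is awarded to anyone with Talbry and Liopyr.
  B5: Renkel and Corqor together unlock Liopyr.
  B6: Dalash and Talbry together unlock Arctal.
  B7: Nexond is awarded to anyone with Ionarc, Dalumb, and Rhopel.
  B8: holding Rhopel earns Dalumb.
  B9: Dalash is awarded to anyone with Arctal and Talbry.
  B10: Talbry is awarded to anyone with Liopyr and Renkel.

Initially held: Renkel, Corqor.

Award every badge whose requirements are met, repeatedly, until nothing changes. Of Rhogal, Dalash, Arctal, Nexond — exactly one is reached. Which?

With Renkel and Corqor, Liopyr is earned (B5).
With Renkel and Liopyr, Ionarc is earned (B2).
With Liopyr and Renkel, Talbry is earned (B10).
With Talbry and Liopyr, Rhopel is earned (B4).
With Rhopel, Dalumb is earned (B8).
With Ionarc, Dalumb, and Rhopel, Nexond is earned (B7).
Dalash would need Arctal and Talbry (B9), but Arctal is never earned. Rhogal would need Arctal (B1), but Arctal is never earned. Arctal would need Dalash and Talbry (B6), but Dalash is never earned.

Nexond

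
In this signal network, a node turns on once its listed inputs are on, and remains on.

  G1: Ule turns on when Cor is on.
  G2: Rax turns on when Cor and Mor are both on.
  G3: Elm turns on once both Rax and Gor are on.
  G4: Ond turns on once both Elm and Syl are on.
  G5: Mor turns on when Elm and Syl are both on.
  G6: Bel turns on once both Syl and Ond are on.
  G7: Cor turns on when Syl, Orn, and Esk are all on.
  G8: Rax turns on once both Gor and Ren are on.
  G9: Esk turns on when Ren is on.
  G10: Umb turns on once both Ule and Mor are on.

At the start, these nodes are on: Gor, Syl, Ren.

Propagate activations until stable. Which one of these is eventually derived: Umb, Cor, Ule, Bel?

G8: Gor and Ren on → Rax on.
G3: Rax and Gor on → Elm on.
G4: Elm and Syl on → Ond on.
G6: Syl and Ond on → Bel on.
Cor would need Syl, Orn, and Esk (G7), but Orn never turns on. Ule would need Cor (G1), but Cor never turns on. Umb would need Ule and Mor (G10), but Ule never turns on.

Bel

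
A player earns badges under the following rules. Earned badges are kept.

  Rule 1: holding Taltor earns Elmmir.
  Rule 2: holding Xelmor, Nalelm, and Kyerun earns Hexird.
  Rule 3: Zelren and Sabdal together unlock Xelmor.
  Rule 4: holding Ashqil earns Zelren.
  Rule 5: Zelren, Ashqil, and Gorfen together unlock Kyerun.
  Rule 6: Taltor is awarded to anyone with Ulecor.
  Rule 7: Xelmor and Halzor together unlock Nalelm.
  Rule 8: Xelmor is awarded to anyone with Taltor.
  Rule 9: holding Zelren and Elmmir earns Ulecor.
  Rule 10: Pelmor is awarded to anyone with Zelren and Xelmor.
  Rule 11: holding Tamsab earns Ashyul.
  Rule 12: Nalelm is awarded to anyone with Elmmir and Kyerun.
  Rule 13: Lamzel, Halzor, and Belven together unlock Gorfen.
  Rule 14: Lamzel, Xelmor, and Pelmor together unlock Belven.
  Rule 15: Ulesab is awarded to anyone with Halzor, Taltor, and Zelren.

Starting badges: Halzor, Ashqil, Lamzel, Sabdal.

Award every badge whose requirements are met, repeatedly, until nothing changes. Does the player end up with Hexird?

Yes

With Ashqil, Zelren is earned (Rule 4).
With Zelren and Sabdal, Xelmor is earned (Rule 3).
With Zelren and Xelmor, Pelmor is earned (Rule 10).
With Xelmor and Halzor, Nalelm is earned (Rule 7).
With Lamzel, Xelmor, and Pelmor, Belven is earned (Rule 14).
With Lamzel, Halzor, and Belven, Gorfen is earned (Rule 13).
With Zelren, Ashqil, and Gorfen, Kyerun is earned (Rule 5).
With Xelmor, Nalelm, and Kyerun, Hexird is earned (Rule 2).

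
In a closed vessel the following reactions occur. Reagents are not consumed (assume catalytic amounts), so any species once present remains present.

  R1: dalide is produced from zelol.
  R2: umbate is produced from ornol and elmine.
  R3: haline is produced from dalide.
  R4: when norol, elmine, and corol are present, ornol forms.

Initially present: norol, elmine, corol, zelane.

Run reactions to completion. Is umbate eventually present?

Yes

norol, elmine, and corol present → ornol forms (R4).
ornol and elmine present → umbate forms (R2).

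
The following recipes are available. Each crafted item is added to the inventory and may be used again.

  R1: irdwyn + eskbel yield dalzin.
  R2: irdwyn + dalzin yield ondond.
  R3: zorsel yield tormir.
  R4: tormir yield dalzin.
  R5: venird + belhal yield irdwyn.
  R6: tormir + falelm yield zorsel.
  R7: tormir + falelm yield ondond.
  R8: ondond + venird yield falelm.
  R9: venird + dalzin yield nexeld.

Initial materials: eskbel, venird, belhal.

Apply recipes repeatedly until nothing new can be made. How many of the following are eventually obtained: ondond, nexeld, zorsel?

Using R5, venird and belhal make irdwyn.
irdwyn + eskbel → dalzin (R1).
irdwyn + dalzin → ondond (R2).
Using R9, venird and dalzin make nexeld.
ondond: reached.
nexeld: reached.
zorsel would need tormir and falelm (R6), but tormir is never obtained.
Reached: ondond and nexeld — 2 of the 3.

2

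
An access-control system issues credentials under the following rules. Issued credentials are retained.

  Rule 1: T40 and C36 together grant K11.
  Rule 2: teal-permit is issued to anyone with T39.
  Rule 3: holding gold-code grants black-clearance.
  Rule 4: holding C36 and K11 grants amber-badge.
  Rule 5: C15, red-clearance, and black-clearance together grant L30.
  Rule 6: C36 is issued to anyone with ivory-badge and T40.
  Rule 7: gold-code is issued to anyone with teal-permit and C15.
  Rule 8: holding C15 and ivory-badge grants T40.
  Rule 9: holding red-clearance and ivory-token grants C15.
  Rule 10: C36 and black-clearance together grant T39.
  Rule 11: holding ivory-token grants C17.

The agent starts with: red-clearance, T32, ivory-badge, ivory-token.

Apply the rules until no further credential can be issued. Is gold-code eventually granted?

gold-code would need teal-permit and C15 (Rule 7), but teal-permit is never granted.

No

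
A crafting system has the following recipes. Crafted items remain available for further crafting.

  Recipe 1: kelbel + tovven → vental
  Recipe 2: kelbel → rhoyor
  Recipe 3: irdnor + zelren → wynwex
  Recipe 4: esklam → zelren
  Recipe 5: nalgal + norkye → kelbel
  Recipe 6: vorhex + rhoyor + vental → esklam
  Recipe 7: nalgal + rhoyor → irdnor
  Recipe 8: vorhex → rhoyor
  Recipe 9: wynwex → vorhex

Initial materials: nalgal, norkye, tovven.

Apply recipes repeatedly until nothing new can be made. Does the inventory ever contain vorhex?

vorhex would need wynwex (Recipe 9), but wynwex is never obtained.

No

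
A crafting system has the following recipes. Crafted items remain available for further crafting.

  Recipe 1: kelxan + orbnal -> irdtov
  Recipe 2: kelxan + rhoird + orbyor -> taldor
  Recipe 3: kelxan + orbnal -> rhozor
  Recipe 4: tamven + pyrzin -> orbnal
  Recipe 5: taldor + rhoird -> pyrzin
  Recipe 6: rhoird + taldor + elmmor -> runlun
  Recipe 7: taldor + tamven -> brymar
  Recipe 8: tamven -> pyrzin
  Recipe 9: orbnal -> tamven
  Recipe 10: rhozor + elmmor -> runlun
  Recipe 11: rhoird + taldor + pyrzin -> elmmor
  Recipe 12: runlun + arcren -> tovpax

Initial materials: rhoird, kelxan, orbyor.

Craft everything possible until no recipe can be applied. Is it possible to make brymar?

brymar would need taldor and tamven (Recipe 7), but tamven is never obtained.

No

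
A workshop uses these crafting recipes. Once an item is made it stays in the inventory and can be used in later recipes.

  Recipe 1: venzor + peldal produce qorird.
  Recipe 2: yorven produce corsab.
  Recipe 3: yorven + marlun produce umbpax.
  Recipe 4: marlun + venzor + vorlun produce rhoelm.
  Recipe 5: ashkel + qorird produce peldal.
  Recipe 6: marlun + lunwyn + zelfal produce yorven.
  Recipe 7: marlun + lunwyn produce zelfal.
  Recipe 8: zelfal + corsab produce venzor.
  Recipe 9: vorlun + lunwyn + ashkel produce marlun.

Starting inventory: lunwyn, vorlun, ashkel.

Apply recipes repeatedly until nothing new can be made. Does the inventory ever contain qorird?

qorird would need venzor and peldal (Recipe 1), but peldal is never obtained.

No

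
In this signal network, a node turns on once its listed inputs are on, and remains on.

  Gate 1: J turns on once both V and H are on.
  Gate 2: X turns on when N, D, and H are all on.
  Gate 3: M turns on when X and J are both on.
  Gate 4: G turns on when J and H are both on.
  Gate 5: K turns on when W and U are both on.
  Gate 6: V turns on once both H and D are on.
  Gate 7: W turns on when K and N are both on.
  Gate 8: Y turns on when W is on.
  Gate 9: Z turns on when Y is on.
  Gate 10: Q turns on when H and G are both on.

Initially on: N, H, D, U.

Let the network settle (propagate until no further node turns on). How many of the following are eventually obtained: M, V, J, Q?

N, D, and H are on, so X turns on (Gate 2).
H and D are on, so V turns on (Gate 6).
Gate 1: V and H on → J on.
J and H are on, so G turns on (Gate 4).
X and J are on, so M turns on (Gate 3).
Gate 10: H and G on → Q on.
M: reached.
V: reached.
J: reached.
Q: reached.
All 4 are reached.

4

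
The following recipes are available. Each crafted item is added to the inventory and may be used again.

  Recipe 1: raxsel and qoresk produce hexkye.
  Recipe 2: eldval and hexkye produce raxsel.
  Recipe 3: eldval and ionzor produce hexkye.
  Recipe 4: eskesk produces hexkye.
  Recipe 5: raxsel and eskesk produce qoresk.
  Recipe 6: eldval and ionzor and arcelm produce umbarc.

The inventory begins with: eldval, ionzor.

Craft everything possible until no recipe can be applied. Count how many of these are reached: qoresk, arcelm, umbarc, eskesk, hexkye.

eldval and ionzor → hexkye (Recipe 3).
qoresk would need raxsel and eskesk (Recipe 5), but eskesk is never obtained.
No rule produces arcelm, and it is not given.
umbarc would need eldval, ionzor, and arcelm (Recipe 6), but arcelm is never obtained.
No rule produces eskesk, and it is not given.
hexkye: reached.
Reached: hexkye — 1 of the 5.

1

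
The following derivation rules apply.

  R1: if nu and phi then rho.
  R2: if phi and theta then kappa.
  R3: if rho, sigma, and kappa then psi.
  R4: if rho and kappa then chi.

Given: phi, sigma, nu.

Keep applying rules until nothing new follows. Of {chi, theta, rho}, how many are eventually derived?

1

From nu and phi, R1 gives rho.
chi would need rho and kappa (R4), but kappa is never established.
No rule produces theta, and it is not given.
rho: reached.
Reached: rho — 1 of the 3.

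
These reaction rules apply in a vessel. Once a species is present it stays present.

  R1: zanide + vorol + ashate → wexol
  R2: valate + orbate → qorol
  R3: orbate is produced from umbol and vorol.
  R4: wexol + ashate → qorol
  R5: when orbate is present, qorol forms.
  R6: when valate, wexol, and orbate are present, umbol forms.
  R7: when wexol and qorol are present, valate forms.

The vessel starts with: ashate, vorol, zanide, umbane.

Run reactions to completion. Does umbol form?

No

umbol would need valate, wexol, and orbate (R6), but orbate never forms.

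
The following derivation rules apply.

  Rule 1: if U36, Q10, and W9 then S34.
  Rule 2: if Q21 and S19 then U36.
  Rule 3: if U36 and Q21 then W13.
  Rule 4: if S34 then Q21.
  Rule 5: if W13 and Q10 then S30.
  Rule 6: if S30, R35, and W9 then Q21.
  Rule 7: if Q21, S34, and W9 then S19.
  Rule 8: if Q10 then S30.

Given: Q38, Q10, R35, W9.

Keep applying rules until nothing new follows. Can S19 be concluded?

S19 would need Q21, S34, and W9 (Rule 7), but S34 is never established.

No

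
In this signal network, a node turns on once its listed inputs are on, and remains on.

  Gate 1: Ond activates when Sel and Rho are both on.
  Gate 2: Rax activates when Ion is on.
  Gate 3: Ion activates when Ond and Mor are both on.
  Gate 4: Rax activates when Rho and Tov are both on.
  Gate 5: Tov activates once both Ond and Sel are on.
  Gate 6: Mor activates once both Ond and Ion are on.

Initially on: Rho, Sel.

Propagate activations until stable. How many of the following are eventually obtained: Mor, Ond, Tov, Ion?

Gate 1: Sel and Rho on → Ond on.
Ond and Sel are on, so Tov activates (Gate 5).
Mor would need Ond and Ion (Gate 6), but Ion never turns on.
Ond: reached.
Tov: reached.
Ion would need Ond and Mor (Gate 3), but Mor never turns on.
Reached: Ond and Tov — 2 of the 4.

2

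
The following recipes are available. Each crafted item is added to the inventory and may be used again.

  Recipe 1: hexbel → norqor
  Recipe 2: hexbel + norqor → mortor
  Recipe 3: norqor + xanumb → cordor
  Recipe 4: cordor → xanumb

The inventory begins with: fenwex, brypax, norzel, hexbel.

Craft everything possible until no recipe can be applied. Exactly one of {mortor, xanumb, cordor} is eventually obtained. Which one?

hexbel → norqor (Recipe 1).
Using Recipe 2, hexbel and norqor make mortor.
xanumb would need cordor (Recipe 4), but cordor is never obtained. cordor would need norqor and xanumb (Recipe 3), but xanumb is never obtained.

mortor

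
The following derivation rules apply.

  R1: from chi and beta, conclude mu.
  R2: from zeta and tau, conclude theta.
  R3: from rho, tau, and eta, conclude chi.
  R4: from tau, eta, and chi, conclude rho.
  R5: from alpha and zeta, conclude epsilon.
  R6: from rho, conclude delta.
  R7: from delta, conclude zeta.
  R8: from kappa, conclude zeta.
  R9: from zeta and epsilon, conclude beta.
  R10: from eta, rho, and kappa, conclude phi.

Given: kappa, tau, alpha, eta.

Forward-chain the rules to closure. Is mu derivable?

No

mu would need chi and beta (R1), but chi is never established.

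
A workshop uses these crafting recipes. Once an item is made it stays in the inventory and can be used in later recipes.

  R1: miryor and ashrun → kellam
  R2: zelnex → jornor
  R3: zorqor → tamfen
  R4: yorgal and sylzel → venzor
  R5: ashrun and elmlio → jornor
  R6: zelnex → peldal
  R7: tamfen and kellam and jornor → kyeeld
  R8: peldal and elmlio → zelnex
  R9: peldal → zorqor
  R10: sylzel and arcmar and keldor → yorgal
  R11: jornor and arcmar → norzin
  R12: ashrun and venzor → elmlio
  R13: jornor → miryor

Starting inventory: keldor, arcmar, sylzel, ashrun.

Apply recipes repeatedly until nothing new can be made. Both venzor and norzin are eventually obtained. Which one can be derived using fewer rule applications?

venzor: Using R10, sylzel, arcmar, and keldor make yorgal. Using R4, yorgal and sylzel make venzor. [2 rule applications]
norzin: Using R10, sylzel, arcmar, and keldor make yorgal. Using R4, yorgal and sylzel make venzor. Using R12, ashrun and venzor make elmlio. ashrun and elmlio → jornor (R5). Using R11, jornor and arcmar make norzin. [5 rule applications]
venzor needs fewer.

venzor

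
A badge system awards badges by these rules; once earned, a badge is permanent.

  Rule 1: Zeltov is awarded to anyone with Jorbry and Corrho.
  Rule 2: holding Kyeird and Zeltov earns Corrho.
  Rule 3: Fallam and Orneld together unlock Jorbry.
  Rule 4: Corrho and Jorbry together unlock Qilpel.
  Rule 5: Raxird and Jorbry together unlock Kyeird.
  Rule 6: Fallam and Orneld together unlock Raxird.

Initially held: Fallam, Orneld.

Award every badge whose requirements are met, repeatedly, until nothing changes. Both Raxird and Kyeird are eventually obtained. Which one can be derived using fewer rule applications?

Raxird: With Fallam and Orneld, Raxird is earned (Rule 6). [1 rule application]
Kyeird: With Fallam and Orneld, Raxird is earned (Rule 6). With Fallam and Orneld, Jorbry is earned (Rule 3). With Raxird and Jorbry, Kyeird is earned (Rule 5). [3 rule applications]
Raxird needs fewer.

Raxird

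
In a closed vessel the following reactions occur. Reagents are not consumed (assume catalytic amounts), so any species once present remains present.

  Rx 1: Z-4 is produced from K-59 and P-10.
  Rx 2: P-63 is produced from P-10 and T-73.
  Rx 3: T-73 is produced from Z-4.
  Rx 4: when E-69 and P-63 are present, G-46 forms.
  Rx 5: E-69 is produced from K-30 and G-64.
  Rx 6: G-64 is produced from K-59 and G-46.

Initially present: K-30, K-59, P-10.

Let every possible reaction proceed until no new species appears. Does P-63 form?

Yes

K-59 and P-10 present → Z-4 forms (Rx 1).
Z-4 present → T-73 forms (Rx 3).
P-10 and T-73 present → P-63 forms (Rx 2).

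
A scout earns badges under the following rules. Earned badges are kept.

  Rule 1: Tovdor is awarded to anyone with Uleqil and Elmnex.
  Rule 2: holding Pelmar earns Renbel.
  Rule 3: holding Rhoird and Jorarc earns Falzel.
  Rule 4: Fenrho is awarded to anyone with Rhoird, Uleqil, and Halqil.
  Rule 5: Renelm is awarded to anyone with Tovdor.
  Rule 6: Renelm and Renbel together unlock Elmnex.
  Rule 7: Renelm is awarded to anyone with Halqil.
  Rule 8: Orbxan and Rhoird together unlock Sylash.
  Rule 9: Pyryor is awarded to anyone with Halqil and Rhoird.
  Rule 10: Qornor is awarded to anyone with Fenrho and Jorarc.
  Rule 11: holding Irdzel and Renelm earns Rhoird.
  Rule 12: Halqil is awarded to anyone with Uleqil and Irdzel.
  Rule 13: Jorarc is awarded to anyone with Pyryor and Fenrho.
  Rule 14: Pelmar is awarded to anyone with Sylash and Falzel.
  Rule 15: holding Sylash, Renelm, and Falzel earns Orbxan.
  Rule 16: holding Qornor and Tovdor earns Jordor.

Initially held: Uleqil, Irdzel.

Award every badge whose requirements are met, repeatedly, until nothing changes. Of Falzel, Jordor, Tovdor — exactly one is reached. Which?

With Uleqil and Irdzel, Halqil is earned (Rule 12).
With Halqil, Renelm is earned (Rule 7).
With Irdzel and Renelm, Rhoird is earned (Rule 11).
With Rhoird, Uleqil, and Halqil, Fenrho is earned (Rule 4).
With Halqil and Rhoird, Pyryor is earned (Rule 9).
With Pyryor and Fenrho, Jorarc is earned (Rule 13).
With Rhoird and Jorarc, Falzel is earned (Rule 3).
Jordor would need Qornor and Tovdor (Rule 16), but Tovdor is never earned. Tovdor would need Uleqil and Elmnex (Rule 1), but Elmnex is never earned.

Falzel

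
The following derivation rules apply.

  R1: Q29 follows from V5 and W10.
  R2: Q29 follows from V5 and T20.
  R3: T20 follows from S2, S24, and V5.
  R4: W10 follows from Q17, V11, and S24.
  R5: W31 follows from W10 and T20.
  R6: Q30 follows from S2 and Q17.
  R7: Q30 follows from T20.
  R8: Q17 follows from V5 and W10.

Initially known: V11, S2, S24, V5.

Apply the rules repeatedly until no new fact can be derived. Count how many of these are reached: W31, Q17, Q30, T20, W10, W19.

From S2, S24, and V5, R3 gives T20.
T20 holds, so Q30 follows (R7).
W31 would need W10 and T20 (R5), but W10 is never established.
Q17 would need V5 and W10 (R8), but W10 is never established.
Q30: reached.
T20: reached.
W10 would need Q17, V11, and S24 (R4), but Q17 is never established.
No rule produces W19, and it is not given.
Reached: Q30 and T20 — 2 of the 6.

2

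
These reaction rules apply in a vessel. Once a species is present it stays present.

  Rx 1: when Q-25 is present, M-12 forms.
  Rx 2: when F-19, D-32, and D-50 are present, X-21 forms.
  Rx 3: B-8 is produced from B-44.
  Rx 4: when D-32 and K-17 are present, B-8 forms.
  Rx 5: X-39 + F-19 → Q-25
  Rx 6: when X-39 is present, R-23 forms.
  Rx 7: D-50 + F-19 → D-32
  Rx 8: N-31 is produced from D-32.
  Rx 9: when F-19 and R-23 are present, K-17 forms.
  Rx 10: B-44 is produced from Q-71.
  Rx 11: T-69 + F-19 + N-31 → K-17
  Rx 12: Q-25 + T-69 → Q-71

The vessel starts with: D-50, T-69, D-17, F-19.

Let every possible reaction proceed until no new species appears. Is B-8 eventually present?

D-50 and F-19 present → D-32 forms (Rx 7).
D-32 present → N-31 forms (Rx 8).
T-69, F-19, and N-31 present → K-17 forms (Rx 11).
D-32 and K-17 present → B-8 forms (Rx 4).

Yes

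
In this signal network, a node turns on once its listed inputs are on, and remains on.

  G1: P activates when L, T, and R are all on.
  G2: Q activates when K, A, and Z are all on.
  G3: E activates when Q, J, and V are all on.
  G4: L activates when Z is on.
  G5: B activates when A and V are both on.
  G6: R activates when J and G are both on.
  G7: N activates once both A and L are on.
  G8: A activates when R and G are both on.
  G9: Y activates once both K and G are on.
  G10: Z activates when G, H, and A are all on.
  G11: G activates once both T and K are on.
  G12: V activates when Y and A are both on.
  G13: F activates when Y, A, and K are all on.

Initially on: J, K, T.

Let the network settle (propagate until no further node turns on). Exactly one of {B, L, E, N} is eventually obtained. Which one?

T and K are on, so G activates (G11).
J and G are on, so R activates (G6).
K and G are on, so Y activates (G9).
G8: R and G on → A on.
G12: Y and A on → V on.
G5: A and V on → B on.
L would need Z (G4), but Z never turns on. N would need A and L (G7), but L never turns on. E would need Q, J, and V (G3), but Q never turns on.

B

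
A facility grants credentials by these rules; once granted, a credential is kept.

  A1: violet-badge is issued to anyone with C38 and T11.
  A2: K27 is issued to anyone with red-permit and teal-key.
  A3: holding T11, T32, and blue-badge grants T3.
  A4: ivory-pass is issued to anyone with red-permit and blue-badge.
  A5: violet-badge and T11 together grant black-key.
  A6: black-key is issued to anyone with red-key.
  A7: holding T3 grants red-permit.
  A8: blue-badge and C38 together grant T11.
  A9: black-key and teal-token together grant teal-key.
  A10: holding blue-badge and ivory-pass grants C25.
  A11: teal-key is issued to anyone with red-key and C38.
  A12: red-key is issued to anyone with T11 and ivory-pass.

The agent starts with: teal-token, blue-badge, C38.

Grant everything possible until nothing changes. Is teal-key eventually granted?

Yes

Holding blue-badge and C38 grants T11 (A8).
Holding C38 and T11 grants violet-badge (A1).
Holding violet-badge and T11 grants black-key (A5).
Holding black-key and teal-token grants teal-key (A9).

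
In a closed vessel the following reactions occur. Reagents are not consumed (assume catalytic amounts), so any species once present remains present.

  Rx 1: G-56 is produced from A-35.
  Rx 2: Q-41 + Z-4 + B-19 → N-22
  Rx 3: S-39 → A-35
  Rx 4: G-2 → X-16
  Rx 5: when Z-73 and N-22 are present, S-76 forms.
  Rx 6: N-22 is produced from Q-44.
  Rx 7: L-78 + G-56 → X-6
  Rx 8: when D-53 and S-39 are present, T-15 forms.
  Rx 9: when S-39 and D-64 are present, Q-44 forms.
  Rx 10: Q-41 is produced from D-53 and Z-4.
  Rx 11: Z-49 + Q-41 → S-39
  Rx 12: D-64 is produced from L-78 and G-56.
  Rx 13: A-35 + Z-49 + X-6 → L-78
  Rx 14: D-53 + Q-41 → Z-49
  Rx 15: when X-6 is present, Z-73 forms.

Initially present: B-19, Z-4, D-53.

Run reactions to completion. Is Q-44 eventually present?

No

Q-44 would need S-39 and D-64 (Rx 9), but D-64 never forms.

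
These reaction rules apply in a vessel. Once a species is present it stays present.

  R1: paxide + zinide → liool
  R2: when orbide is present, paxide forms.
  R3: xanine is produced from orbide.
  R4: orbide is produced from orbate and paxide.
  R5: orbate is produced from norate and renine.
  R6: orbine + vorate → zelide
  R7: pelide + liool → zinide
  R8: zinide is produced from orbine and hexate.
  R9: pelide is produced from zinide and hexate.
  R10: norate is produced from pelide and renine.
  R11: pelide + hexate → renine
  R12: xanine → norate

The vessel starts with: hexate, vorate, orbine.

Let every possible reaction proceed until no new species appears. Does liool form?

liool would need paxide and zinide (R1), but paxide never forms.

No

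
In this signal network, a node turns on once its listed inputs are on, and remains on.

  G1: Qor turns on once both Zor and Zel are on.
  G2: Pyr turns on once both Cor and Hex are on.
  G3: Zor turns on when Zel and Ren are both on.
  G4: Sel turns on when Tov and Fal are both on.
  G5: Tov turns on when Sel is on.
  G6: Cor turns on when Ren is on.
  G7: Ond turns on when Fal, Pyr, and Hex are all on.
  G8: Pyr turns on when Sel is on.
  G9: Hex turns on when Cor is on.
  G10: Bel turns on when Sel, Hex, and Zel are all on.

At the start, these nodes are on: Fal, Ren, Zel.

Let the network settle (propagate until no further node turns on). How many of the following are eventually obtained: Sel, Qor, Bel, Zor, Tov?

Zel and Ren are on, so Zor turns on (G3).
G1: Zor and Zel on → Qor on.
Sel would need Tov and Fal (G4), but Tov never turns on.
Qor: reached.
Bel would need Sel, Hex, and Zel (G10), but Sel never turns on.
Zor: reached.
Tov would need Sel (G5), but Sel never turns on.
Reached: Qor and Zor — 2 of the 5.

2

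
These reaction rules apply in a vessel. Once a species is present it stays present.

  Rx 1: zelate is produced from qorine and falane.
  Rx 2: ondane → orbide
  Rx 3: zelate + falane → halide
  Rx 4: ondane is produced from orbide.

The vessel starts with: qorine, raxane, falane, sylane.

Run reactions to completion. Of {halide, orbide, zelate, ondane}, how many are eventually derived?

qorine and falane present → zelate forms (Rx 1).
zelate and falane present → halide forms (Rx 3).
halide: reached.
orbide would need ondane (Rx 2), but ondane never forms.
zelate: reached.
ondane would need orbide (Rx 4), but orbide never forms.
Reached: halide and zelate — 2 of the 4.

2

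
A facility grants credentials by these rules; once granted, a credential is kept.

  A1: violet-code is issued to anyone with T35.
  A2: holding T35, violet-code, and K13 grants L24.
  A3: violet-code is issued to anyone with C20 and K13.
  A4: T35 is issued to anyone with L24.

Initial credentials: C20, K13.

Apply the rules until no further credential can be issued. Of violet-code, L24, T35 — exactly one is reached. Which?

Holding C20 and K13 grants violet-code (A3).
L24 would need T35, violet-code, and K13 (A2), but T35 is never granted. T35 would need L24 (A4), but L24 is never granted.

violet-code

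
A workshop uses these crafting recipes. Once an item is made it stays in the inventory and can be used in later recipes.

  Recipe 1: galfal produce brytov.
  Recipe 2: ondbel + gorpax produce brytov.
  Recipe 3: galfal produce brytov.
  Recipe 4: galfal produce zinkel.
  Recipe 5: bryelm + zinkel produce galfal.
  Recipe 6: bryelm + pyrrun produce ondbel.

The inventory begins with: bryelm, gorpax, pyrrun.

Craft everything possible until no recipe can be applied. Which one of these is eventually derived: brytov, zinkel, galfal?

bryelm + pyrrun → ondbel (Recipe 6).
Using Recipe 2, ondbel and gorpax make brytov.
galfal would need bryelm and zinkel (Recipe 5), but zinkel is never obtained. zinkel would need galfal (Recipe 4), but galfal is never obtained.

brytov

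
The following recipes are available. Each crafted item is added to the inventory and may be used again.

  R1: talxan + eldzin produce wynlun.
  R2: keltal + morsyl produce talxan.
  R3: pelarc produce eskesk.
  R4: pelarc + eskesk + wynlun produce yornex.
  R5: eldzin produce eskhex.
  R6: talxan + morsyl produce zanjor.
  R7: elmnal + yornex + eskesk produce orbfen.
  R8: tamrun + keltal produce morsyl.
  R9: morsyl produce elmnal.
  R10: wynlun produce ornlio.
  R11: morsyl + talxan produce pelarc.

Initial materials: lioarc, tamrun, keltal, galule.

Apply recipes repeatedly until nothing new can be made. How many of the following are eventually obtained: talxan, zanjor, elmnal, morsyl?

tamrun + keltal → morsyl (R8).
Using R2, keltal and morsyl make talxan.
Using R9, morsyl makes elmnal.
talxan + morsyl → zanjor (R6).
talxan: reached.
zanjor: reached.
elmnal: reached.
morsyl: reached.
All 4 are reached.

4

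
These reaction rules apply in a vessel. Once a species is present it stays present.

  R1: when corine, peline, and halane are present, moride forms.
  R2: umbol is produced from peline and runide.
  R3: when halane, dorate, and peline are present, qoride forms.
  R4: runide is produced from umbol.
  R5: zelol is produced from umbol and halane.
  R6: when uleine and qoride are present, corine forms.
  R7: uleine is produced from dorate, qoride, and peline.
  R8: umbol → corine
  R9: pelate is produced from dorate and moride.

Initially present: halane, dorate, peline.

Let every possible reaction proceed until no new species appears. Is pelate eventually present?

halane, dorate, and peline present → qoride forms (R3).
dorate, qoride, and peline present → uleine forms (R7).
uleine and qoride present → corine forms (R6).
corine, peline, and halane present → moride forms (R1).
dorate and moride present → pelate forms (R9).

Yes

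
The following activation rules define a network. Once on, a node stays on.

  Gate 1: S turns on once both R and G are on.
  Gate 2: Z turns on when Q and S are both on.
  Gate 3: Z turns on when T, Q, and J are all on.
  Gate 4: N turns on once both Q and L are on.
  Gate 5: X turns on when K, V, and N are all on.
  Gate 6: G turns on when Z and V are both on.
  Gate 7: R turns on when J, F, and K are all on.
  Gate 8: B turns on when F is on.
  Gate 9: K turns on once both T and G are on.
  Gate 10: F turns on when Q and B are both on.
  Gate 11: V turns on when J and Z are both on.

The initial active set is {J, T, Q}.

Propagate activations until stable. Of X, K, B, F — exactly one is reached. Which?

K

T, Q, and J are on, so Z turns on (Gate 3).
Gate 11: J and Z on → V on.
Z and V are on, so G turns on (Gate 6).
T and G are on, so K turns on (Gate 9).
X would need K, V, and N (Gate 5), but N never turns on. F would need Q and B (Gate 10), but B never turns on. B would need F (Gate 8), but F never turns on.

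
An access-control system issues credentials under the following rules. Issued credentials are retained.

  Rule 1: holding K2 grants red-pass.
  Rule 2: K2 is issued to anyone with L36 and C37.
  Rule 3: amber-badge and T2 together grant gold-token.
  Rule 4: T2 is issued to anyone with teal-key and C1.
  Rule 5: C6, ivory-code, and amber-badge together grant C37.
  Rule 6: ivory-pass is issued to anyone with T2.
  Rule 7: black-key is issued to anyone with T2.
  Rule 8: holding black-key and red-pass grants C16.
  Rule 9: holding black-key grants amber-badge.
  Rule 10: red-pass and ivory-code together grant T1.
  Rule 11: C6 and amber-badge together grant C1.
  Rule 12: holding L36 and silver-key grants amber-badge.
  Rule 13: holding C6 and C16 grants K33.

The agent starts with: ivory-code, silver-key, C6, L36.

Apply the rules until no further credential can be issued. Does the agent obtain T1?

Holding L36 and silver-key grants amber-badge (Rule 12).
Holding C6, ivory-code, and amber-badge grants C37 (Rule 5).
Holding L36 and C37 grants K2 (Rule 2).
Holding K2 grants red-pass (Rule 1).
Holding red-pass and ivory-code grants T1 (Rule 10).

Yes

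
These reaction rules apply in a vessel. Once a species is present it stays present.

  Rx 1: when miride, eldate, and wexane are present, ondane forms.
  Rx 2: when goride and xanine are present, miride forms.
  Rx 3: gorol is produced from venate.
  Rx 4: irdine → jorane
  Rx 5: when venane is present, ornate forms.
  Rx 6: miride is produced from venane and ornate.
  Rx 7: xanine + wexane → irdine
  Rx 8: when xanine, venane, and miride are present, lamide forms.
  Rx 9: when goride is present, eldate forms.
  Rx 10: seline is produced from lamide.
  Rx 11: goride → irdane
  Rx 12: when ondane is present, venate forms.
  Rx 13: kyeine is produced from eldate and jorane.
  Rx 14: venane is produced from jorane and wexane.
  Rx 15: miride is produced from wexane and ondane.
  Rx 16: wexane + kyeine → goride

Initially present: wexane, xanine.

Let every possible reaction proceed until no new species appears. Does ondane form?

ondane would need miride, eldate, and wexane (Rx 1), but eldate never forms.

No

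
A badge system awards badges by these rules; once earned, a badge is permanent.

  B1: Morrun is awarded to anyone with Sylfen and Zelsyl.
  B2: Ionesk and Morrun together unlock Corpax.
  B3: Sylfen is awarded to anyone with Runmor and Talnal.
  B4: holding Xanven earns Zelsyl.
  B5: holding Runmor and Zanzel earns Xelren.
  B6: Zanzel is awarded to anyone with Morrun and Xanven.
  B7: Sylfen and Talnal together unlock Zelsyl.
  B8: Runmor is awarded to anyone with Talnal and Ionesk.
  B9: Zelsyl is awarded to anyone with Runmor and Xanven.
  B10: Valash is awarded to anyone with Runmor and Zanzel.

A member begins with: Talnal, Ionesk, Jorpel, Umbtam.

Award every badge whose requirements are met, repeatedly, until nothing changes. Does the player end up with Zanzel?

Zanzel would need Morrun and Xanven (B6), but Xanven is never earned.

No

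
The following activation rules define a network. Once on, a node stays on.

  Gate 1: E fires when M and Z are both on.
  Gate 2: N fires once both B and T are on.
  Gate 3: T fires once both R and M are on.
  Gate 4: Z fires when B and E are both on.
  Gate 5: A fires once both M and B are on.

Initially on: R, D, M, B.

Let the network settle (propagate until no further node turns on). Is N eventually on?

R and M are on, so T fires (Gate 3).
Gate 2: B and T on → N on.

Yes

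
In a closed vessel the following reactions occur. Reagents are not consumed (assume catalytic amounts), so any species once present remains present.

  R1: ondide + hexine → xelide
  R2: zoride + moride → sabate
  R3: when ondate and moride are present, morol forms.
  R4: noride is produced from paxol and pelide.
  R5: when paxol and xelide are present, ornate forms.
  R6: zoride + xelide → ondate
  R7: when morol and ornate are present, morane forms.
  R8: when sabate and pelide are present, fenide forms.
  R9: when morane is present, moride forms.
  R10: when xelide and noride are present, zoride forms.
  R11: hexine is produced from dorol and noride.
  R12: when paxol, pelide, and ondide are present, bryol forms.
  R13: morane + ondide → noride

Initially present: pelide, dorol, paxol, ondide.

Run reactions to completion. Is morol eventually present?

No

morol would need ondate and moride (R3), but moride never forms.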